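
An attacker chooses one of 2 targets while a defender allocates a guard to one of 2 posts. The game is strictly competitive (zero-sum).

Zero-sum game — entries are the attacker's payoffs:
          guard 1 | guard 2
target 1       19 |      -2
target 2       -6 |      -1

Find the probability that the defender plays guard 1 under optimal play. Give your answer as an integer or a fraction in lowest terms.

1/26

Row minima are -2 and -6, so the attacker's maximin is -2; column maxima are 19 and -1, so the defender's minimax is -1. These differ, so the equilibrium is in mixed strategies.
Let the defender play guard 1 with probability q. The attacker is indifferent when 19q − 2(1−q) = −6q − (1−q), giving q = 1/26.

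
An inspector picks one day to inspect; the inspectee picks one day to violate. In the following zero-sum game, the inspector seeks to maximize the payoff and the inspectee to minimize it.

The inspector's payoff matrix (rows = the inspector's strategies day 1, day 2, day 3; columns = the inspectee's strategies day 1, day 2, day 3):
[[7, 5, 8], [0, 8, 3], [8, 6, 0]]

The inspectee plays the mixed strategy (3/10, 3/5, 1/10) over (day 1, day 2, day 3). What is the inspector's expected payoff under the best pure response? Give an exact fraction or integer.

6

day 1: (7)·(3/10) + (5)·(3/5) + (8)·(1/10) = 59/10.
day 2: (0)·(3/10) + (8)·(3/5) + (3)·(1/10) = 51/10.
day 3: (8)·(3/10) + (6)·(3/5) + (0)·(1/10) = 6.
The best pure response is day 3 with expected payoff 6.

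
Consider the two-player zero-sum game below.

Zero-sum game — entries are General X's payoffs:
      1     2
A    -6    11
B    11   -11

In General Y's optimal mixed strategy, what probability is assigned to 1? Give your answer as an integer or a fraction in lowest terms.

22/39

Row minima are -6 and -11, so General X's maximin is -6; column maxima are 11 and 11, so General Y's minimax is 11. These differ, so the equilibrium is in mixed strategies.
Let General Y play 1 with probability q. General X is indifferent when −6q + 11(1−q) = 11q − 11(1−q), giving q = 22/39.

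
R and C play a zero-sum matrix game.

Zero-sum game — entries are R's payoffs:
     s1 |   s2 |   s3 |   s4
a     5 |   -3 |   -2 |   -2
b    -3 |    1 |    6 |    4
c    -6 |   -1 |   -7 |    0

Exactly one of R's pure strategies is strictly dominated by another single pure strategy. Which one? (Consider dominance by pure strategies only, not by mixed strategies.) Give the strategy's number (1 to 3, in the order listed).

Compare c with b: -3 > -6, 1 > -1, 6 > -7, 4 > 0.
So b strictly dominates c for R; c is strictly dominated.

3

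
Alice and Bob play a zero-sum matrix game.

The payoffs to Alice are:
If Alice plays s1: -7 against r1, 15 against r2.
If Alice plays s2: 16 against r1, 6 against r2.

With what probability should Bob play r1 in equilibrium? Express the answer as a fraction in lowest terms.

9/32

Row minima are -7 and 6, so Alice's maximin is 6; column maxima are 16 and 15, so Bob's minimax is 15. These differ, so the equilibrium is in mixed strategies.
Let Bob play r1 with probability q. Alice is indifferent when −7q + 15(1−q) = 16q + 6(1−q), giving q = 9/32.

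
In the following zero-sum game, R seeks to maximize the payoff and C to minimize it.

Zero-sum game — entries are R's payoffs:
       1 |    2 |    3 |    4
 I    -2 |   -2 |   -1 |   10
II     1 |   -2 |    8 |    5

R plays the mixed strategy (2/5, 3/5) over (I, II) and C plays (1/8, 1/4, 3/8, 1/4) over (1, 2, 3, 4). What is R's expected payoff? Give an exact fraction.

23/8

Against (1/8, 1/4, 3/8, 1/4), each row's expected payoff is I: 11/8; II: 31/8.
Taking the (2/5, 3/5)-weighted average: (2/5)·(11/8) + (3/5)·(31/8) = 23/8.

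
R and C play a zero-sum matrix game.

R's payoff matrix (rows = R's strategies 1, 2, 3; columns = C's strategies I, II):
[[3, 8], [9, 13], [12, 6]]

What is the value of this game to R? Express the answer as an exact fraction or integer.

Row 1 is strictly dominated by row 2, so R never plays it.
The remaining 2×2 game on (2, 3) × (I, II) has no saddle point. Let R play 2 with probability p; indifference gives 9p + 12(1−p) = 13p + 6(1−p), so p = 3/5.
Similarly C's optimal q on I is 7/10, and the value is 9·(7/10) + (13)·(3/10) = 51/5.

51/5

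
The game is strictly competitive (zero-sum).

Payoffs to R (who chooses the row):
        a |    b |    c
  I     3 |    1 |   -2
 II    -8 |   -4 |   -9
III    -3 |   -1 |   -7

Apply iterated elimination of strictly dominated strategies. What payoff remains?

Row III is strictly dominated by row I (3>-3, 1>-1, -2>-7); eliminate III.
Row II is strictly dominated by row I (3>-8, 1>-4, -2>-9); eliminate II.
Column a is strictly dominated by b for C (1<3); eliminate a.
Column b is strictly dominated by c for C (-2<1); eliminate b.
Only (I, c) remains, with payoff -2.

-2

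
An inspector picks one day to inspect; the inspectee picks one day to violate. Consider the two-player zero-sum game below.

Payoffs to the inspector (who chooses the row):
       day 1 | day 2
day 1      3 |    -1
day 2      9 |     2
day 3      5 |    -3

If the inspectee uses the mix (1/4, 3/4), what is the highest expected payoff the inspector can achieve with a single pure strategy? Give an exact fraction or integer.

15/4

day 1: (3)·(1/4) + (-1)·(3/4) = 0.
day 2: (9)·(1/4) + (2)·(3/4) = 15/4.
day 3: (5)·(1/4) + (-3)·(3/4) = -1.
The best pure response is day 2 with expected payoff 15/4.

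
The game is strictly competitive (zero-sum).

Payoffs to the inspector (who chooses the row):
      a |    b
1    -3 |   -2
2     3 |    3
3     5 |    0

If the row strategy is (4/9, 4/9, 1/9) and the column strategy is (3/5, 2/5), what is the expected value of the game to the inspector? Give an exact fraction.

23/45

Against (3/5, 2/5), each row's expected payoff is 1: -13/5; 2: 3; 3: 3.
Taking the (4/9, 4/9, 1/9)-weighted average: (4/9)·(-13/5) + (4/9)·(3) + (1/9)·(3) = 23/45.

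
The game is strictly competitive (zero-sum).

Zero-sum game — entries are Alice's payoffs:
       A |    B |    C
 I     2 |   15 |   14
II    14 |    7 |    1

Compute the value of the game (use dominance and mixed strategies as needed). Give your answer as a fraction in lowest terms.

194/25

Column B is strictly dominated by C for Bob (it gives Alice more in every row).
The remaining 2×2 game on (I, II) × (A, C) has no saddle point. Let Alice play I with probability p; indifference gives 2p + 14(1−p) = 14p + (1−p), so p = 13/25.
Similarly Bob's optimal q on A is 13/25, and the value is 2·(13/25) + (14)·(12/25) = 194/25.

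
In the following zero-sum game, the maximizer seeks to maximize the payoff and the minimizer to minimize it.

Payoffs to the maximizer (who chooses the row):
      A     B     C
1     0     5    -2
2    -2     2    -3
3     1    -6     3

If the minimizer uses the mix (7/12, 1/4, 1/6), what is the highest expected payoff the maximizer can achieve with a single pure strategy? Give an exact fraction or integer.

11/12

1: (0)·(7/12) + (5)·(1/4) + (-2)·(1/6) = 11/12.
2: (-2)·(7/12) + (2)·(1/4) + (-3)·(1/6) = -7/6.
3: (1)·(7/12) + (-6)·(1/4) + (3)·(1/6) = -5/12.
The best pure response is 1 with expected payoff 11/12.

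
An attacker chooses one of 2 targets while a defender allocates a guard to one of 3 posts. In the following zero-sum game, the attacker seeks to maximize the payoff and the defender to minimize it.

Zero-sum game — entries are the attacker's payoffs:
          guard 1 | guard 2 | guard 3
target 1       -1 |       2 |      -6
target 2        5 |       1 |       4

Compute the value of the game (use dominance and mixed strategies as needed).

14/11

Column guard 1 is strictly dominated by guard 3 for the defender (it gives the attacker more in every row).
The remaining 2×2 game on (target 1, target 2) × (guard 2, guard 3) has no saddle point. Let the attacker play target 1 with probability p; indifference gives 2p + (1−p) = −6p + 4(1−p), so p = 3/11.
Similarly the defender's optimal q on guard 2 is 10/11, and the value is 2·(10/11) + (-6)·(1/11) = 14/11.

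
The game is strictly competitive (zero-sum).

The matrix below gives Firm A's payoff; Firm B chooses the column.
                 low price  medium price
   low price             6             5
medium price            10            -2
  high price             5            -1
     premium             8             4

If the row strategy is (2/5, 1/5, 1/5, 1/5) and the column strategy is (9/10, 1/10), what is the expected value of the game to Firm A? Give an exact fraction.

Against (9/10, 1/10), each row's expected payoff is low price: 59/10; medium price: 44/5; high price: 22/5; premium: 38/5.
Taking the (2/5, 1/5, 1/5, 1/5)-weighted average: (2/5)·(59/10) + (1/5)·(44/5) + (1/5)·(22/5) + (1/5)·(38/5) = 163/25.

163/25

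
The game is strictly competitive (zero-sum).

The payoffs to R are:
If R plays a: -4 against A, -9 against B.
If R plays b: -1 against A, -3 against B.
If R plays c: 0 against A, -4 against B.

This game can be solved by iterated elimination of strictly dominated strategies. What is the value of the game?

-3

Row a is strictly dominated by row b (-1>-4, -3>-9); eliminate a.
Column A is strictly dominated by B for C (-3<-1, -4<0); eliminate A.
Row c is strictly dominated by row b (-3>-4); eliminate c.
Only (b, B) remains, with payoff -3.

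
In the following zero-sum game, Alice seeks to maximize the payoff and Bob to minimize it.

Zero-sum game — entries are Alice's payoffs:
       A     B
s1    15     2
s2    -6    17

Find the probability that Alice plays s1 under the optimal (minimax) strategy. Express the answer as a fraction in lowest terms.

Row minima are 2 and -6, so Alice's maximin is 2; column maxima are 15 and 17, so Bob's minimax is 15. These differ, so the equilibrium is in mixed strategies.
Let Alice play s1 with probability p. Bob is indifferent when 15p − 6(1−p) = 2p + 17(1−p), giving p = 23/36.

23/36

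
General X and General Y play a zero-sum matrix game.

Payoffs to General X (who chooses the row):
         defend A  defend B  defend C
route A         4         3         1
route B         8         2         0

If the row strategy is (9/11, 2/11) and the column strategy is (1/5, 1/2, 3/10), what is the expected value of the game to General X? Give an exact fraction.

13/5

Against (1/5, 1/2, 3/10), each row's expected payoff is route A: 13/5; route B: 13/5.
Taking the (9/11, 2/11)-weighted average: (9/11)·(13/5) + (2/11)·(13/5) = 13/5.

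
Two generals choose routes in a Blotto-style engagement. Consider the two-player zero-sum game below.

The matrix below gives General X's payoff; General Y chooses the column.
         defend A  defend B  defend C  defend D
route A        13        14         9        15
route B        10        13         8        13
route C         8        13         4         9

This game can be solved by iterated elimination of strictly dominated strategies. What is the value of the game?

9

Row route B is strictly dominated by row route A (13>10, 14>13, 9>8, 15>13); eliminate route B.
Column defend B is strictly dominated by defend A for General Y (13<14, 8<13); eliminate defend B.
Column defend D is strictly dominated by defend A for General Y (13<15, 8<9); eliminate defend D.
Column defend A is strictly dominated by defend C for General Y (9<13, 4<8); eliminate defend A.
Row route C is strictly dominated by row route A (9>4); eliminate route C.
Only (route A, defend C) remains, with payoff 9.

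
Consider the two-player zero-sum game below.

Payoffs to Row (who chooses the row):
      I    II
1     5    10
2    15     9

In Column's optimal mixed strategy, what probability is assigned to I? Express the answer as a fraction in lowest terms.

1/11

Row minima are 5 and 9, so Row's maximin is 9; column maxima are 15 and 10, so Column's minimax is 10. These differ, so the equilibrium is in mixed strategies.
Let Column play I with probability q. Row is indifferent when 5q + 10(1−q) = 15q + 9(1−q), giving q = 1/11.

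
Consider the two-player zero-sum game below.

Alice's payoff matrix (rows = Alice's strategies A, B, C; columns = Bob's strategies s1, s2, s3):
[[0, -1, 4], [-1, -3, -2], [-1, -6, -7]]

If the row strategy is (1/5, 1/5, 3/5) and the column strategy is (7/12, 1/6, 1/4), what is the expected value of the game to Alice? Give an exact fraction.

-43/20

Against (7/12, 1/6, 1/4), each row's expected payoff is A: 5/6; B: -19/12; C: -10/3.
Taking the (1/5, 1/5, 3/5)-weighted average: (1/5)·(5/6) + (1/5)·(-19/12) + (3/5)·(-10/3) = -43/20.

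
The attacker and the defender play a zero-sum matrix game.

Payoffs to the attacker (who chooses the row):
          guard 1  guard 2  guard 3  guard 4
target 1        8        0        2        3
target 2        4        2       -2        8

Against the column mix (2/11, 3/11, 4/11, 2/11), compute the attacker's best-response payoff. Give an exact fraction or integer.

30/11

target 1: (8)·(2/11) + (0)·(3/11) + (2)·(4/11) + (3)·(2/11) = 30/11.
target 2: (4)·(2/11) + (2)·(3/11) + (-2)·(4/11) + (8)·(2/11) = 2.
The best pure response is target 1 with expected payoff 30/11.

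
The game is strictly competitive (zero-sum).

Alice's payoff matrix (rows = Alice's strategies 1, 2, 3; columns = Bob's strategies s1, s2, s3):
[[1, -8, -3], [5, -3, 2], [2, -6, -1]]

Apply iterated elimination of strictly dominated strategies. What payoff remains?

Column s1 is strictly dominated by s2 for Bob (-8<1, -3<5, -6<2); eliminate s1.
Row 1 is strictly dominated by row 2 (-3>-8, 2>-3); eliminate 1.
Column s3 is strictly dominated by s2 for Bob (-3<2, -6<-1); eliminate s3.
Row 3 is strictly dominated by row 2 (-3>-6); eliminate 3.
Only (2, s2) remains, with payoff -3.

-3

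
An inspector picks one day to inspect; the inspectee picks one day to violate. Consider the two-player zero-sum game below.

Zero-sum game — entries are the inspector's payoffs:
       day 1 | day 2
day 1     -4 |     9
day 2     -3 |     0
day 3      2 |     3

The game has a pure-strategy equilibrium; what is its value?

Row minima: -4, -3, 2 → the inspector's maximin is 2.
Column maxima: 2, 9 → the inspectee's minimax is 2.
They coincide at (day 3, day 1), so the value is 2.

2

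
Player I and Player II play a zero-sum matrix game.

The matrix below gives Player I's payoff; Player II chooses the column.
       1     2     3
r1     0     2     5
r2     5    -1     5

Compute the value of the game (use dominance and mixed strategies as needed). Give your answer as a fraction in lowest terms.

5/4

Column 3 is strictly dominated by 2 for Player II (it gives Player I more in every row).
The remaining 2×2 game on (r1, r2) × (1, 2) has no saddle point. Let Player I play r1 with probability p; indifference gives 5(1−p) = 2p − (1−p), so p = 3/4.
Similarly Player II's optimal q on 1 is 3/8, and the value is 0·(3/8) + (2)·(5/8) = 5/4.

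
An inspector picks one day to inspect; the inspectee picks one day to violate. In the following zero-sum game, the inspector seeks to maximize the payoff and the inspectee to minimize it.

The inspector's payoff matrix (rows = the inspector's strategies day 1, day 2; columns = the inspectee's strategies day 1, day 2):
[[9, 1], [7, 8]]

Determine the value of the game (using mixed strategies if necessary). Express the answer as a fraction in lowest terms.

Row minima are 1 and 7, so the inspector's maximin is 7; column maxima are 9 and 8, so the inspectee's minimax is 8. These differ, so the equilibrium is in mixed strategies.
Let the inspector play day 1 with probability p. The inspectee is indifferent when 9p + 7(1−p) = p + 8(1−p), giving p = 1/9.
Let the inspectee play day 1 with probability q. The inspector is indifferent when 9q + (1−q) = 7q + 8(1−q), giving q = 7/9.
The value is 9·(7/9) + (1)·(2/9) = 65/9.

65/9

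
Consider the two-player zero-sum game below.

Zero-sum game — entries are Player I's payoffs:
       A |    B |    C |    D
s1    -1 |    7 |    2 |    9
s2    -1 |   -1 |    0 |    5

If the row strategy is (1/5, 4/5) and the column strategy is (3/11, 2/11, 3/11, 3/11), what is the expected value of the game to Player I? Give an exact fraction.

Against (3/11, 2/11, 3/11, 3/11), each row's expected payoff is s1: 4; s2: 10/11.
Taking the (1/5, 4/5)-weighted average: (1/5)·(4) + (4/5)·(10/11) = 84/55.

84/55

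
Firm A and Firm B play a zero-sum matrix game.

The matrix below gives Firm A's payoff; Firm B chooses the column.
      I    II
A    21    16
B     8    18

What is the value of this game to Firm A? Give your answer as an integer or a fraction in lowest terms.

50/3

Row minima are 16 and 8, so Firm A's maximin is 16; column maxima are 21 and 18, so Firm B's minimax is 18. These differ, so the equilibrium is in mixed strategies.
Let Firm A play A with probability p. Firm B is indifferent when 21p + 8(1−p) = 16p + 18(1−p), giving p = 2/3.
Let Firm B play I with probability q. Firm A is indifferent when 21q + 16(1−q) = 8q + 18(1−q), giving q = 2/15.
The value is 21·(2/15) + (16)·(13/15) = 50/3.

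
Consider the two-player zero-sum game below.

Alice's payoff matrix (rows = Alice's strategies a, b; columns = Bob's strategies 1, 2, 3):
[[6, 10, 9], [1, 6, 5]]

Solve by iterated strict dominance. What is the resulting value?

6

Row b is strictly dominated by row a (6>1, 10>6, 9>5); eliminate b.
Column 3 is strictly dominated by 1 for Bob (6<9); eliminate 3.
Column 2 is strictly dominated by 1 for Bob (6<10); eliminate 2.
Only (a, 1) remains, with payoff 6.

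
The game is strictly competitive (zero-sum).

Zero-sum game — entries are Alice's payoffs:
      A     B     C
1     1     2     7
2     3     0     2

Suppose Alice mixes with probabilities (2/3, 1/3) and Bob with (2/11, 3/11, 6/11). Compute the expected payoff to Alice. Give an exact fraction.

Against (2/11, 3/11, 6/11), each row's expected payoff is 1: 50/11; 2: 18/11.
Taking the (2/3, 1/3)-weighted average: (2/3)·(50/11) + (1/3)·(18/11) = 118/33.

118/33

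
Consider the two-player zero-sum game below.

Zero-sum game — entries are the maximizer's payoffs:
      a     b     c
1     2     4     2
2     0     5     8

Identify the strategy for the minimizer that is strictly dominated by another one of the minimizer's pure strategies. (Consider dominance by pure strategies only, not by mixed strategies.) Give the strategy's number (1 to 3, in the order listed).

The minimizer prefers columns that give the maximizer less. Compare b with a: 2 < 4, 0 < 5.
So a strictly dominates b for the minimizer; b is strictly dominated.

2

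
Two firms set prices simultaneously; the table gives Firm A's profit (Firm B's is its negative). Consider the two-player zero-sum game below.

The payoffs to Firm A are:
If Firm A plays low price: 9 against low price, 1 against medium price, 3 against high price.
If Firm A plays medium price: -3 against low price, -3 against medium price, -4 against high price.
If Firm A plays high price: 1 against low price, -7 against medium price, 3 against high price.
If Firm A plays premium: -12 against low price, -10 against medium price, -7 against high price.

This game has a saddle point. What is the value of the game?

Row minima: 1, -4, -7, -12 → Firm A's maximin is 1.
Column maxima: 9, 1, 3 → Firm B's minimax is 1.
They coincide at (low price, medium price), so the value is 1.

1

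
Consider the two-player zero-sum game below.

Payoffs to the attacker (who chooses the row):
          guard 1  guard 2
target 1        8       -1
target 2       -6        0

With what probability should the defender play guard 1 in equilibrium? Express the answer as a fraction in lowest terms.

Row minima are -1 and -6, so the attacker's maximin is -1; column maxima are 8 and 0, so the defender's minimax is 0. These differ, so the equilibrium is in mixed strategies.
Let the defender play guard 1 with probability q. The attacker is indifferent when 8q − (1−q) = −6q, giving q = 1/15.

1/15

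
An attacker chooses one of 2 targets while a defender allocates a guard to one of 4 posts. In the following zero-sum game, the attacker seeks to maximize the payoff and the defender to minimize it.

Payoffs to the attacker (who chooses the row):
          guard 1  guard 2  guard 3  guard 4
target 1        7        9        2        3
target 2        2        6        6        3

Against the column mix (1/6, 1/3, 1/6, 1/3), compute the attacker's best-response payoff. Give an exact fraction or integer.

target 1: (7)·(1/6) + (9)·(1/3) + (2)·(1/6) + (3)·(1/3) = 11/2.
target 2: (2)·(1/6) + (6)·(1/3) + (6)·(1/6) + (3)·(1/3) = 13/3.
The best pure response is target 1 with expected payoff 11/2.

11/2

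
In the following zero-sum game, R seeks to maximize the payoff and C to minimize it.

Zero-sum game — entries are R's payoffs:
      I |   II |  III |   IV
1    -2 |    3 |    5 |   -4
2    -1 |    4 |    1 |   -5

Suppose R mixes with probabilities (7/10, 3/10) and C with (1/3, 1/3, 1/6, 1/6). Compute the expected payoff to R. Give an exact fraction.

Against (1/3, 1/3, 1/6, 1/6), each row's expected payoff is 1: 1/2; 2: 1/3.
Taking the (7/10, 3/10)-weighted average: (7/10)·(1/2) + (3/10)·(1/3) = 9/20.

9/20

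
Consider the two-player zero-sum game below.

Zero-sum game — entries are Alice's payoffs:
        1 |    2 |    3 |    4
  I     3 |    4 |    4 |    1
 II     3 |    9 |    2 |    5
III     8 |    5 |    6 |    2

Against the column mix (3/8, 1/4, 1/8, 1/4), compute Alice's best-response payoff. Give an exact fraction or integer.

I: (3)·(3/8) + (4)·(1/4) + (4)·(1/8) + (1)·(1/4) = 23/8.
II: (3)·(3/8) + (9)·(1/4) + (2)·(1/8) + (5)·(1/4) = 39/8.
III: (8)·(3/8) + (5)·(1/4) + (6)·(1/8) + (2)·(1/4) = 11/2.
The best pure response is III with expected payoff 11/2.

11/2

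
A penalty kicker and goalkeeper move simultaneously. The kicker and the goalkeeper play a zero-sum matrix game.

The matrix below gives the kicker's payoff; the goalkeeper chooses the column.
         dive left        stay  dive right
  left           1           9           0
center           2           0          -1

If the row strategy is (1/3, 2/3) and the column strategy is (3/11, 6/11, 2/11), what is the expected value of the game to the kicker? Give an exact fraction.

65/33

Against (3/11, 6/11, 2/11), each row's expected payoff is left: 57/11; center: 4/11.
Taking the (1/3, 2/3)-weighted average: (1/3)·(57/11) + (2/3)·(4/11) = 65/33.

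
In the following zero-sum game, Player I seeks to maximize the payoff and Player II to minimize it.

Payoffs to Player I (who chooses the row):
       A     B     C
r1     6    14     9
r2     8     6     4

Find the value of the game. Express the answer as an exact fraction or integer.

48/7

Column B is strictly dominated by C for Player II (it gives Player I more in every row).
The remaining 2×2 game on (r1, r2) × (A, C) has no saddle point. Let Player I play r1 with probability p; indifference gives 6p + 8(1−p) = 9p + 4(1−p), so p = 4/7.
Similarly Player II's optimal q on A is 5/7, and the value is 6·(5/7) + (9)·(2/7) = 48/7.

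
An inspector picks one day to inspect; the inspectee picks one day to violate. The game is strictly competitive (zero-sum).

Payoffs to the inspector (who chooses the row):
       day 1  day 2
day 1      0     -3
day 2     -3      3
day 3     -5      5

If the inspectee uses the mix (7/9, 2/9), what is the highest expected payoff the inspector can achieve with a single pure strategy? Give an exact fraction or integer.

-2/3

day 1: (0)·(7/9) + (-3)·(2/9) = -2/3.
day 2: (-3)·(7/9) + (3)·(2/9) = -5/3.
day 3: (-5)·(7/9) + (5)·(2/9) = -25/9.
The best pure response is day 1 with expected payoff -2/3.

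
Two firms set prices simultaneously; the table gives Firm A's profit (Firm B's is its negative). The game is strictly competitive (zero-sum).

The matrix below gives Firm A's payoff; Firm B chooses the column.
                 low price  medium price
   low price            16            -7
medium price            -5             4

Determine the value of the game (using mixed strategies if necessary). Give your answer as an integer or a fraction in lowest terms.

29/32

Row minima are -7 and -5, so Firm A's maximin is -5; column maxima are 16 and 4, so Firm B's minimax is 4. These differ, so the equilibrium is in mixed strategies.
Let Firm A play low price with probability p. Firm B is indifferent when 16p − 5(1−p) = −7p + 4(1−p), giving p = 9/32.
Let Firm B play low price with probability q. Firm A is indifferent when 16q − 7(1−q) = −5q + 4(1−q), giving q = 11/32.
The value is 16·(11/32) + (-7)·(21/32) = 29/32.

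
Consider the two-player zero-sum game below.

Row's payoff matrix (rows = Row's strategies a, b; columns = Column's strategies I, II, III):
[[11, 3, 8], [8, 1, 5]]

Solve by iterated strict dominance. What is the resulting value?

3

Column III is strictly dominated by II for Column (3<8, 1<5); eliminate III.
Column I is strictly dominated by II for Column (3<11, 1<8); eliminate I.
Row b is strictly dominated by row a (3>1); eliminate b.
Only (a, II) remains, with payoff 3.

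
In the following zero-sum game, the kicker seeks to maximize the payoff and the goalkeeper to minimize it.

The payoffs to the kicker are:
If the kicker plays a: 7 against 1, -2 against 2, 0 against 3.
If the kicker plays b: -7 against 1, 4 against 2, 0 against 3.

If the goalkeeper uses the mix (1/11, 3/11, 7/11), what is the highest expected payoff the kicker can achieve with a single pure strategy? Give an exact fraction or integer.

5/11

a: (7)·(1/11) + (-2)·(3/11) + (0)·(7/11) = 1/11.
b: (-7)·(1/11) + (4)·(3/11) + (0)·(7/11) = 5/11.
The best pure response is b with expected payoff 5/11.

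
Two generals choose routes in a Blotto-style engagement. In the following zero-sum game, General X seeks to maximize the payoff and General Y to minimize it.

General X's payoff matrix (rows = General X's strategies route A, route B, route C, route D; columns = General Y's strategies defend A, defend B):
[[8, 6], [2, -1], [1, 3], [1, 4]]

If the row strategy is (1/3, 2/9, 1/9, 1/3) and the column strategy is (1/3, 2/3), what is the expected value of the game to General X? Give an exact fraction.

94/27

Against (1/3, 2/3), each row's expected payoff is route A: 20/3; route B: 0; route C: 7/3; route D: 3.
Taking the (1/3, 2/9, 1/9, 1/3)-weighted average: (1/3)·(20/3) + (2/9)·(0) + (1/9)·(7/3) + (1/3)·(3) = 94/27.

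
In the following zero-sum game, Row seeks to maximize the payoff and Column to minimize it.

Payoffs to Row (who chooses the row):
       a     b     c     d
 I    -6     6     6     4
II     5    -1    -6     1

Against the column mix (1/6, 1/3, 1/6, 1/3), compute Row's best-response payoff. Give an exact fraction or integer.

10/3

I: (-6)·(1/6) + (6)·(1/3) + (6)·(1/6) + (4)·(1/3) = 10/3.
II: (5)·(1/6) + (-1)·(1/3) + (-6)·(1/6) + (1)·(1/3) = -1/6.
The best pure response is I with expected payoff 10/3.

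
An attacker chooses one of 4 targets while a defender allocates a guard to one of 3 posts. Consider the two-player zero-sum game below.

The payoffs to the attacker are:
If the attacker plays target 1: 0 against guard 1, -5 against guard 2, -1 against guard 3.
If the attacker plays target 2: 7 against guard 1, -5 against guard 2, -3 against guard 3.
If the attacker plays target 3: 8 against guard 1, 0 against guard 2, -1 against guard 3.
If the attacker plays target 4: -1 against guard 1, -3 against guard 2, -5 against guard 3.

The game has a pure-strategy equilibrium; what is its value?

-1

Row minima: -5, -5, -1, -5 → the attacker's maximin is -1.
Column maxima: 8, 0, -1 → the defender's minimax is -1.
They coincide at (target 3, guard 3), so the value is -1.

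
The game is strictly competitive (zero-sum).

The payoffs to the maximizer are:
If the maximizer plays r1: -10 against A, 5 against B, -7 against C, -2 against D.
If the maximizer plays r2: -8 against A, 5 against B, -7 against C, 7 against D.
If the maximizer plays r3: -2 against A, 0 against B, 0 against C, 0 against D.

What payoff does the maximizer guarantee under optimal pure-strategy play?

Row minima: -10, -8, -2 → the maximizer's maximin is -2.
Column maxima: -2, 5, 0, 7 → the minimizer's minimax is -2.
They coincide at (r3, A), so the value is -2.

-2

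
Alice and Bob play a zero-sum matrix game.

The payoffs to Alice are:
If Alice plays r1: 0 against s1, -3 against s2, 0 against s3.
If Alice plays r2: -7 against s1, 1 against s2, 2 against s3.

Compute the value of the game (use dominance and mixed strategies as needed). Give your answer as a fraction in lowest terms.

-21/11

Column s3 is strictly dominated by s2 for Bob (it gives Alice more in every row).
The remaining 2×2 game on (r1, r2) × (s1, s2) has no saddle point. Let Alice play r1 with probability p; indifference gives −7(1−p) = −3p + (1−p), so p = 8/11.
Similarly Bob's optimal q on s1 is 4/11, and the value is 0·(4/11) + (-3)·(7/11) = -21/11.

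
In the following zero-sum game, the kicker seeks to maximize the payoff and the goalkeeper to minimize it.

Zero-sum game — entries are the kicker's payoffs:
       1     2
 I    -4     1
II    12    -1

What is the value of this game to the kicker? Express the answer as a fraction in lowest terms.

4/9

Row minima are -4 and -1, so the kicker's maximin is -1; column maxima are 12 and 1, so the goalkeeper's minimax is 1. These differ, so the equilibrium is in mixed strategies.
Let the kicker play I with probability p. The goalkeeper is indifferent when −4p + 12(1−p) = p − (1−p), giving p = 13/18.
Let the goalkeeper play 1 with probability q. The kicker is indifferent when −4q + (1−q) = 12q − (1−q), giving q = 1/9.
The value is -4·(1/9) + (1)·(8/9) = 4/9.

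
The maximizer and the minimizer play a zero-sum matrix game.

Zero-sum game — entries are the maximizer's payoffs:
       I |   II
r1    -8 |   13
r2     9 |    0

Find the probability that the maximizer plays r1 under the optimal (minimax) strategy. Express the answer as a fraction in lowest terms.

3/10

Row minima are -8 and 0, so the maximizer's maximin is 0; column maxima are 9 and 13, so the minimizer's minimax is 9. These differ, so the equilibrium is in mixed strategies.
Let the maximizer play r1 with probability p. The minimizer is indifferent when −8p + 9(1−p) = 13p, giving p = 3/10.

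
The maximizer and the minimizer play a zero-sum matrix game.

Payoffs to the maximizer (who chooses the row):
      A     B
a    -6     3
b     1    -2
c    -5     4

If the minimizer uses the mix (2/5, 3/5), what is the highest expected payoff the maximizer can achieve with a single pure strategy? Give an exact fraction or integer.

2/5

a: (-6)·(2/5) + (3)·(3/5) = -3/5.
b: (1)·(2/5) + (-2)·(3/5) = -4/5.
c: (-5)·(2/5) + (4)·(3/5) = 2/5.
The best pure response is c with expected payoff 2/5.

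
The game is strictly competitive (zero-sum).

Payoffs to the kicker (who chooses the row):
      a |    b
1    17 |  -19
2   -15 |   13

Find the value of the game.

-1

Row minima are -19 and -15, so the kicker's maximin is -15; column maxima are 17 and 13, so the goalkeeper's minimax is 13. These differ, so the equilibrium is in mixed strategies.
Let the kicker play 1 with probability p. The goalkeeper is indifferent when 17p − 15(1−p) = −19p + 13(1−p), giving p = 7/16.
Let the goalkeeper play a with probability q. The kicker is indifferent when 17q − 19(1−q) = −15q + 13(1−q), giving q = 1/2.
The value is 17·(1/2) + (-19)·(1/2) = -1.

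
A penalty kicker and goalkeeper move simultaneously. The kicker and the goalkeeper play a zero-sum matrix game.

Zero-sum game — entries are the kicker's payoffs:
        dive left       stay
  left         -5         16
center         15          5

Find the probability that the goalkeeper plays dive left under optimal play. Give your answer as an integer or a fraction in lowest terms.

11/31

Row minima are -5 and 5, so the kicker's maximin is 5; column maxima are 15 and 16, so the goalkeeper's minimax is 15. These differ, so the equilibrium is in mixed strategies.
Let the goalkeeper play dive left with probability q. The kicker is indifferent when −5q + 16(1−q) = 15q + 5(1−q), giving q = 11/31.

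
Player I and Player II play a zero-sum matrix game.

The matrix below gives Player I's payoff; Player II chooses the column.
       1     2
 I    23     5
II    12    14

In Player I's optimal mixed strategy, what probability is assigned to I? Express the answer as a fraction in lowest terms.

Row minima are 5 and 12, so Player I's maximin is 12; column maxima are 23 and 14, so Player II's minimax is 14. These differ, so the equilibrium is in mixed strategies.
Let Player I play I with probability p. Player II is indifferent when 23p + 12(1−p) = 5p + 14(1−p), giving p = 1/10.

1/10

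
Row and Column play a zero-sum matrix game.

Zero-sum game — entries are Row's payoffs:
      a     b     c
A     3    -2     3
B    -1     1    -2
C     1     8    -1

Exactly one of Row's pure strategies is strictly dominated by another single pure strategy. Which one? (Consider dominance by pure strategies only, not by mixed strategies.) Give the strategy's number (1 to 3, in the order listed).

2

Compare B with C: 1 > -1, 8 > 1, -1 > -2.
So C strictly dominates B for Row; B is strictly dominated.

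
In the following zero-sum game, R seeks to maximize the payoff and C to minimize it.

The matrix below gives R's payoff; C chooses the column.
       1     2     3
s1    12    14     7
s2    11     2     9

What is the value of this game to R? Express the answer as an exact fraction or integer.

8

Column 1 is strictly dominated by 3 for C (it gives R more in every row).
The remaining 2×2 game on (s1, s2) × (2, 3) has no saddle point. Let R play s1 with probability p; indifference gives 14p + 2(1−p) = 7p + 9(1−p), so p = 1/2.
Similarly C's optimal q on 2 is 1/7, and the value is 14·(1/7) + (7)·(6/7) = 8.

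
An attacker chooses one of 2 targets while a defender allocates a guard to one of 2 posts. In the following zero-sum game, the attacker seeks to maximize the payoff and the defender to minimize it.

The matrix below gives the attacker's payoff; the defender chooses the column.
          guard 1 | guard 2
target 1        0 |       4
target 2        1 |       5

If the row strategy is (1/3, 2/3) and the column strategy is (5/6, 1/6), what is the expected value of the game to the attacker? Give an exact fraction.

4/3

Against (5/6, 1/6), each row's expected payoff is target 1: 2/3; target 2: 5/3.
Taking the (1/3, 2/3)-weighted average: (1/3)·(2/3) + (2/3)·(5/3) = 4/3.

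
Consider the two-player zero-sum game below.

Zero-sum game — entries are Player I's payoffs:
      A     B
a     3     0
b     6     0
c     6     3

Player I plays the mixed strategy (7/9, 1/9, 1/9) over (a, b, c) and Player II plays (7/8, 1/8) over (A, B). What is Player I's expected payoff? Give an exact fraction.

Against (7/8, 1/8), each row's expected payoff is a: 21/8; b: 21/4; c: 45/8.
Taking the (7/9, 1/9, 1/9)-weighted average: (7/9)·(21/8) + (1/9)·(21/4) + (1/9)·(45/8) = 13/4.

13/4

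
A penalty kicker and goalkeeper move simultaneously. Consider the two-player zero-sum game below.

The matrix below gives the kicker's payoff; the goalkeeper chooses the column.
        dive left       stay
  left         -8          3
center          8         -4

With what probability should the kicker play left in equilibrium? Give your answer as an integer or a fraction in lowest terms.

Row minima are -8 and -4, so the kicker's maximin is -4; column maxima are 8 and 3, so the goalkeeper's minimax is 3. These differ, so the equilibrium is in mixed strategies.
Let the kicker play left with probability p. The goalkeeper is indifferent when −8p + 8(1−p) = 3p − 4(1−p), giving p = 12/23.

12/23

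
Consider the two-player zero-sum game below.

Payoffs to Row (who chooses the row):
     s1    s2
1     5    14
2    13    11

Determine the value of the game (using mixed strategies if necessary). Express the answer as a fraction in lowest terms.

Row minima are 5 and 11, so Row's maximin is 11; column maxima are 13 and 14, so Column's minimax is 13. These differ, so the equilibrium is in mixed strategies.
Let Row play 1 with probability p. Column is indifferent when 5p + 13(1−p) = 14p + 11(1−p), giving p = 2/11.
Let Column play s1 with probability q. Row is indifferent when 5q + 14(1−q) = 13q + 11(1−q), giving q = 3/11.
The value is 5·(3/11) + (14)·(8/11) = 127/11.

127/11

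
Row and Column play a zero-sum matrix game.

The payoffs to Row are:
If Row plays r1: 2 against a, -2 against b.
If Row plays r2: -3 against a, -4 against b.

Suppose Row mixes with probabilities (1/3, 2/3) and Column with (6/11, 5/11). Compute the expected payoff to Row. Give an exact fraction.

Against (6/11, 5/11), each row's expected payoff is r1: 2/11; r2: -38/11.
Taking the (1/3, 2/3)-weighted average: (1/3)·(2/11) + (2/3)·(-38/11) = -74/33.

-74/33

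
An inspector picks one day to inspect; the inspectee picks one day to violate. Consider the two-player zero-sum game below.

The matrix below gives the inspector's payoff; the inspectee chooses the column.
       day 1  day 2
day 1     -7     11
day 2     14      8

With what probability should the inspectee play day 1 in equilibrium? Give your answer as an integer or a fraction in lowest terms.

1/8

Row minima are -7 and 8, so the inspector's maximin is 8; column maxima are 14 and 11, so the inspectee's minimax is 11. These differ, so the equilibrium is in mixed strategies.
Let the inspectee play day 1 with probability q. The inspector is indifferent when −7q + 11(1−q) = 14q + 8(1−q), giving q = 1/8.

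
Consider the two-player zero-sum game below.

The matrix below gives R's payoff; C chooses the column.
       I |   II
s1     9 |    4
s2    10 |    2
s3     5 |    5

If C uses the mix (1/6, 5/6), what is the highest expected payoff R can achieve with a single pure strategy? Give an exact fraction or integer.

s1: (9)·(1/6) + (4)·(5/6) = 29/6.
s2: (10)·(1/6) + (2)·(5/6) = 10/3.
s3: (5)·(1/6) + (5)·(5/6) = 5.
The best pure response is s3 with expected payoff 5.

5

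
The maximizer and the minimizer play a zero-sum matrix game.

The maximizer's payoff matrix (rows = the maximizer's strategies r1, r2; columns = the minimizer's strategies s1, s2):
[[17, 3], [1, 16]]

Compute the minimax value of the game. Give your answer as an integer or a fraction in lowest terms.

269/29

Row minima are 3 and 1, so the maximizer's maximin is 3; column maxima are 17 and 16, so the minimizer's minimax is 16. These differ, so the equilibrium is in mixed strategies.
Let the maximizer play r1 with probability p. The minimizer is indifferent when 17p + (1−p) = 3p + 16(1−p), giving p = 15/29.
Let the minimizer play s1 with probability q. The maximizer is indifferent when 17q + 3(1−q) = q + 16(1−q), giving q = 13/29.
The value is 17·(13/29) + (3)·(16/29) = 269/29.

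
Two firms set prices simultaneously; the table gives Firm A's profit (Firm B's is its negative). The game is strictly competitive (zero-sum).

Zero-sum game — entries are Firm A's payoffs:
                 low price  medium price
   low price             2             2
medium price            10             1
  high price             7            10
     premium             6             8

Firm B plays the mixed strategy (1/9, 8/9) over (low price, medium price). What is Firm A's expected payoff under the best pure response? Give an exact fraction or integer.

low price: (2)·(1/9) + (2)·(8/9) = 2.
medium price: (10)·(1/9) + (1)·(8/9) = 2.
high price: (7)·(1/9) + (10)·(8/9) = 29/3.
premium: (6)·(1/9) + (8)·(8/9) = 70/9.
The best pure response is high price with expected payoff 29/3.

29/3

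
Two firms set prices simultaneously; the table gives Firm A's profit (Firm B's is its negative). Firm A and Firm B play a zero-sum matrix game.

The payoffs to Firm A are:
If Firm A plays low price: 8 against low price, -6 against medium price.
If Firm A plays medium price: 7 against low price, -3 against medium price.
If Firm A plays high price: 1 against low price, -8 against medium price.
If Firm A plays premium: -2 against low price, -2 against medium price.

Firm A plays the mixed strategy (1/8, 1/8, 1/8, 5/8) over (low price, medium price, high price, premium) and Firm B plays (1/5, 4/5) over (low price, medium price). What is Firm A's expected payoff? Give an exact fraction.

-51/20

Against (1/5, 4/5), each row's expected payoff is low price: -16/5; medium price: -1; high price: -31/5; premium: -2.
Taking the (1/8, 1/8, 1/8, 5/8)-weighted average: (1/8)·(-16/5) + (1/8)·(-1) + (1/8)·(-31/5) + (5/8)·(-2) = -51/20.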